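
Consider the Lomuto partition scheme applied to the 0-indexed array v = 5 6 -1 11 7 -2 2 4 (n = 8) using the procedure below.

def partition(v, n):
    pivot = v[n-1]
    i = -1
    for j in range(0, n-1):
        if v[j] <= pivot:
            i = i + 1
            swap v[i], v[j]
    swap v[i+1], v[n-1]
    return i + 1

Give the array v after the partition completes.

-1 -2 2 4 7 6 5 11

pivot=4, i=-1
j=0: 5>4, skip
j=1: 6>4, skip
j=2: -1≤4, i=0, swap(0,2) ⇒ -1 6 5 11 7 -2 2 4
j=3: 11>4, skip
j=4: 7>4, skip
j=5: -2≤4, i=1, swap(1,5) ⇒ -1 -2 5 11 7 6 2 4
j=6: 2≤4, i=2, swap(2,6) ⇒ -1 -2 2 11 7 6 5 4
swap(3,7) ⇒ -1 -2 2 4 7 6 5 11; return 3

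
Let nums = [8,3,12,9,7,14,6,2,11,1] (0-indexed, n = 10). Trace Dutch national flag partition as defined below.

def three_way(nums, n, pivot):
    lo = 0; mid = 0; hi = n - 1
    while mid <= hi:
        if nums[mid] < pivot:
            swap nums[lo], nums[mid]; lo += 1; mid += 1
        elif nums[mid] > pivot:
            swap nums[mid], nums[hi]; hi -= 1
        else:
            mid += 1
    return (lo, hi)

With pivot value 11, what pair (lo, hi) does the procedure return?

pivot = 11; lo=0, mid=0, hi=9
nums[mid]=8<11: swap nums[0],nums[0]; lo=1,mid=1 → [8,3,12,9,7,14,6,2,11,1]
nums[mid]=3<11: swap nums[1],nums[1]; lo=2,mid=2 → [8,3,12,9,7,14,6,2,11,1]
nums[mid]=12>11: swap nums[2],nums[9]; hi=8 → [8,3,1,9,7,14,6,2,11,12]
nums[mid]=1<11: swap nums[2],nums[2]; lo=3,mid=3 → [8,3,1,9,7,14,6,2,11,12]
nums[mid]=9<11: swap nums[3],nums[3]; lo=4,mid=4 → [8,3,1,9,7,14,6,2,11,12]
nums[mid]=7<11: swap nums[4],nums[4]; lo=5,mid=5 → [8,3,1,9,7,14,6,2,11,12]
nums[mid]=14>11: swap nums[5],nums[8]; hi=7 → [8,3,1,9,7,11,6,2,14,12]
nums[mid]=11=11: mid=6
nums[mid]=6<11: swap nums[5],nums[6]; lo=6,mid=7 → [8,3,1,9,7,6,11,2,14,12]
nums[mid]=2<11: swap nums[6],nums[7]; lo=7,mid=8 → [8,3,1,9,7,6,2,11,14,12]
end: lo=7, hi=7; nums = [8,3,1,9,7,6,2,11,14,12]

(7, 7)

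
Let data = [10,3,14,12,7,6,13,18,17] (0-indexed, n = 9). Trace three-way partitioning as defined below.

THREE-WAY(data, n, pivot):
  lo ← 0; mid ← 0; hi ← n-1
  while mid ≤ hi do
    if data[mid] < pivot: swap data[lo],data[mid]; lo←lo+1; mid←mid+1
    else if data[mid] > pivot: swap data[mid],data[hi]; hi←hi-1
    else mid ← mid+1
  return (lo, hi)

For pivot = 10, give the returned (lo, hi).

(3, 3)

pivot = 10; lo=0, mid=0, hi=8
data[mid]=10=10: mid=1
data[mid]=3<10: swap data[0],data[1]; lo=1,mid=2 → [3,10,14,12,7,6,13,18,17]
data[mid]=14>10: swap data[2],data[8]; hi=7 → [3,10,17,12,7,6,13,18,14]
data[mid]=17>10: swap data[2],data[7]; hi=6 → [3,10,18,12,7,6,13,17,14]
data[mid]=18>10: swap data[2],data[6]; hi=5 → [3,10,13,12,7,6,18,17,14]
data[mid]=13>10: swap data[2],data[5]; hi=4 → [3,10,6,12,7,13,18,17,14]
data[mid]=6<10: swap data[1],data[2]; lo=2,mid=3 → [3,6,10,12,7,13,18,17,14]
data[mid]=12>10: swap data[3],data[4]; hi=3 → [3,6,10,7,12,13,18,17,14]
data[mid]=7<10: swap data[2],data[3]; lo=3,mid=4 → [3,6,7,10,12,13,18,17,14]
end: lo=3, hi=3; data = [3,6,7,10,12,13,18,17,14]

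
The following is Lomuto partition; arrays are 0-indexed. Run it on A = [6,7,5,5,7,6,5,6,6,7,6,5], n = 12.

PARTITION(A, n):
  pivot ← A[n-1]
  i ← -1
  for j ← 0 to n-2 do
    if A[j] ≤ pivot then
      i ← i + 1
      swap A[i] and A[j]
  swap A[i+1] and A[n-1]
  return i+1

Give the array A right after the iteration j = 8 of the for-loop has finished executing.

pivot = A[11] = 5; i = -1
j=0: A[0]=6 > 5 → no swap
j=1: A[1]=7 > 5 → no swap
j=2: A[2]=5 ≤ 5 → i=0, swap A[0],A[2] → [5,7,6,5,7,6,5,6,6,7,6,5]
j=3: A[3]=5 ≤ 5 → i=1, swap A[1],A[3] → [5,5,6,7,7,6,5,6,6,7,6,5]
j=4: A[4]=7 > 5 → no swap
j=5: A[5]=6 > 5 → no swap
j=6: A[6]=5 ≤ 5 → i=2, swap A[2],A[6] → [5,5,5,7,7,6,6,6,6,7,6,5]
j=7: A[7]=6 > 5 → no swap
j=8: A[8]=6 > 5 → no swap
(after j=8) A = [5,5,5,7,7,6,6,6,6,7,6,5]

[5,5,5,7,7,6,6,6,6,7,6,5]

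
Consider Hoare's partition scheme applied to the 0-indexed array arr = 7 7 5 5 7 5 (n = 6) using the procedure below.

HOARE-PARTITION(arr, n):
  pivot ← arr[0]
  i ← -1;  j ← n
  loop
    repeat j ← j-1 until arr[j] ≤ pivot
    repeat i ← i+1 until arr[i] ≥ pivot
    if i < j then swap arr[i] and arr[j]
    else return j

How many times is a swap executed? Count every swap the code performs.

pivot = arr[0] = 7; i = -1, j = 6
j→5 (arr[5]=5≤7), i→0 (arr[0]=7≥7); i<j, swap → 5 7 5 5 7 7
j→4 (arr[4]=7≤7), i→1 (arr[1]=7≥7); i<j, swap → 5 7 5 5 7 7
j→3, i→4; i≥j, return j=3. arr = 5 7 5 5 7 7

2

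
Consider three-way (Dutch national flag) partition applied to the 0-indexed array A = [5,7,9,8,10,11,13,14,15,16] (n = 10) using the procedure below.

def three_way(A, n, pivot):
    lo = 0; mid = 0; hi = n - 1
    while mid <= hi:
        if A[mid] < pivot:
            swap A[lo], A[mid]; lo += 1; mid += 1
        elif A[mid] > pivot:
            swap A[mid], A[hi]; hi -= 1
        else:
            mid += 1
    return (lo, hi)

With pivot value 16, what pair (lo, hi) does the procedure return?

pivot = 16; lo=0, mid=0, hi=9
A[mid]=5<16: swap A[0],A[0]; lo=1,mid=1 → [5,7,9,8,10,11,13,14,15,16]
A[mid]=7<16: swap A[1],A[1]; lo=2,mid=2 → [5,7,9,8,10,11,13,14,15,16]
A[mid]=9<16: swap A[2],A[2]; lo=3,mid=3 → [5,7,9,8,10,11,13,14,15,16]
A[mid]=8<16: swap A[3],A[3]; lo=4,mid=4 → [5,7,9,8,10,11,13,14,15,16]
A[mid]=10<16: swap A[4],A[4]; lo=5,mid=5 → [5,7,9,8,10,11,13,14,15,16]
A[mid]=11<16: swap A[5],A[5]; lo=6,mid=6 → [5,7,9,8,10,11,13,14,15,16]
A[mid]=13<16: swap A[6],A[6]; lo=7,mid=7 → [5,7,9,8,10,11,13,14,15,16]
A[mid]=14<16: swap A[7],A[7]; lo=8,mid=8 → [5,7,9,8,10,11,13,14,15,16]
A[mid]=15<16: swap A[8],A[8]; lo=9,mid=9 → [5,7,9,8,10,11,13,14,15,16]
A[mid]=16=16: mid=10
end: lo=9, hi=9; A = [5,7,9,8,10,11,13,14,15,16]

(9, 9)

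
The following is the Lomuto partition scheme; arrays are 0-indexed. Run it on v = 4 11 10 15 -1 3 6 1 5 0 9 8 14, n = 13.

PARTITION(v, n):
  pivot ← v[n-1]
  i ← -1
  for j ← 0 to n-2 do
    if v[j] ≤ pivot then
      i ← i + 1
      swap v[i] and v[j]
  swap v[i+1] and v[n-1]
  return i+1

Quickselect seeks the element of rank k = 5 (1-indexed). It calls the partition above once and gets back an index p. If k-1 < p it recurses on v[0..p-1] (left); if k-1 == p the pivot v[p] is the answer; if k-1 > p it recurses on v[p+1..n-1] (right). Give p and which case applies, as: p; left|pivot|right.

pivot=14, i=-1
j=0: 4≤14, i=0, swap(0,0) ⇒ 4 11 10 15 -1 3 6 1 5 0 9 8 14
j=1: 11≤14, i=1, swap(1,1) ⇒ 4 11 10 15 -1 3 6 1 5 0 9 8 14
j=2: 10≤14, i=2, swap(2,2) ⇒ 4 11 10 15 -1 3 6 1 5 0 9 8 14
j=3: 15>14, skip
j=4: -1≤14, i=3, swap(3,4) ⇒ 4 11 10 -1 15 3 6 1 5 0 9 8 14
j=5: 3≤14, i=4, swap(4,5) ⇒ 4 11 10 -1 3 15 6 1 5 0 9 8 14
j=6: 6≤14, i=5, swap(5,6) ⇒ 4 11 10 -1 3 6 15 1 5 0 9 8 14
j=7: 1≤14, i=6, swap(6,7) ⇒ 4 11 10 -1 3 6 1 15 5 0 9 8 14
j=8: 5≤14, i=7, swap(7,8) ⇒ 4 11 10 -1 3 6 1 5 15 0 9 8 14
j=9: 0≤14, i=8, swap(8,9) ⇒ 4 11 10 -1 3 6 1 5 0 15 9 8 14
j=10: 9≤14, i=9, swap(9,10) ⇒ 4 11 10 -1 3 6 1 5 0 9 15 8 14
j=11: 8≤14, i=10, swap(10,11) ⇒ 4 11 10 -1 3 6 1 5 0 9 8 15 14
swap(11,12) ⇒ 4 11 10 -1 3 6 1 5 0 9 8 14 15; return 11
p = 11; k-1 = 4 < 11 ⇒ left

11; left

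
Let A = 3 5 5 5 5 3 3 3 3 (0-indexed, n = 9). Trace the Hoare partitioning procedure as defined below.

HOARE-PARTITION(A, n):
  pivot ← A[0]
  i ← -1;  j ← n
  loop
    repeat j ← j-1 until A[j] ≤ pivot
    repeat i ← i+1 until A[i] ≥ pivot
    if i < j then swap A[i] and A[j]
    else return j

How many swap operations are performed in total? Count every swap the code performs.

pivot = A[0] = 3; i = -1, j = 9
j→8 (A[8]=3≤3), i→0 (A[0]=3≥3); i<j, swap → 3 5 5 5 5 3 3 3 3
j→7 (A[7]=3≤3), i→1 (A[1]=5≥3); i<j, swap → 3 3 5 5 5 3 3 5 3
j→6 (A[6]=3≤3), i→2 (A[2]=5≥3); i<j, swap → 3 3 3 5 5 3 5 5 3
j→5 (A[5]=3≤3), i→3 (A[3]=5≥3); i<j, swap → 3 3 3 3 5 5 5 5 3
j→3, i→4; i≥j, return j=3. A = 3 3 3 3 5 5 5 5 3

4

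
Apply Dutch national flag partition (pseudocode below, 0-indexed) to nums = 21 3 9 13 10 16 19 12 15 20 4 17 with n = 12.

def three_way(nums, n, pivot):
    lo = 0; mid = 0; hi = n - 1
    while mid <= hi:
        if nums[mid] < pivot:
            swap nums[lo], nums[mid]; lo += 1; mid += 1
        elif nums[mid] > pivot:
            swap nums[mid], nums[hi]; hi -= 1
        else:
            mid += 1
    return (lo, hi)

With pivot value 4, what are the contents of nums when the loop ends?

3 4 13 10 16 19 12 15 20 9 17 21

lo=0 mid=0 hi=11
21>4: swap(0,11), hi=10 ⇒ 17 3 9 13 10 16 19 12 15 20 4 21
17>4: swap(0,10), hi=9 ⇒ 4 3 9 13 10 16 19 12 15 20 17 21
4=4: mid=1
3<4: swap(0,1), lo=1 mid=2 ⇒ 3 4 9 13 10 16 19 12 15 20 17 21
9>4: swap(2,9), hi=8 ⇒ 3 4 20 13 10 16 19 12 15 9 17 21
20>4: swap(2,8), hi=7 ⇒ 3 4 15 13 10 16 19 12 20 9 17 21
15>4: swap(2,7), hi=6 ⇒ 3 4 12 13 10 16 19 15 20 9 17 21
12>4: swap(2,6), hi=5 ⇒ 3 4 19 13 10 16 12 15 20 9 17 21
19>4: swap(2,5), hi=4 ⇒ 3 4 16 13 10 19 12 15 20 9 17 21
16>4: swap(2,4), hi=3 ⇒ 3 4 10 13 16 19 12 15 20 9 17 21
10>4: swap(2,3), hi=2 ⇒ 3 4 13 10 16 19 12 15 20 9 17 21
13>4: swap(2,2), hi=1 ⇒ 3 4 13 10 16 19 12 15 20 9 17 21
done. lo=1 hi=1; nums=3 4 13 10 16 19 12 15 20 9 17 21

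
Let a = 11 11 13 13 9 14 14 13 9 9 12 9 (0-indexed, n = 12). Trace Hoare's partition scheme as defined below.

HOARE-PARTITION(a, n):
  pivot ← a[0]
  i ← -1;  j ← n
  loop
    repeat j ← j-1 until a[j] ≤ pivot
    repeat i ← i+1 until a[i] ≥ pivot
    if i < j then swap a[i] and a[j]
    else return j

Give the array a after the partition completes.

pivot = a[0] = 11; i = -1, j = 12
j→11 (a[11]=9≤11), i→0 (a[0]=11≥11); i<j, swap → 9 11 13 13 9 14 14 13 9 9 12 11
j→9 (a[9]=9≤11), i→1 (a[1]=11≥11); i<j, swap → 9 9 13 13 9 14 14 13 9 11 12 11
j→8 (a[8]=9≤11), i→2 (a[2]=13≥11); i<j, swap → 9 9 9 13 9 14 14 13 13 11 12 11
j→4 (a[4]=9≤11), i→3 (a[3]=13≥11); i<j, swap → 9 9 9 9 13 14 14 13 13 11 12 11
j→3, i→4; i≥j, return j=3. a = 9 9 9 9 13 14 14 13 13 11 12 11

9 9 9 9 13 14 14 13 13 11 12 11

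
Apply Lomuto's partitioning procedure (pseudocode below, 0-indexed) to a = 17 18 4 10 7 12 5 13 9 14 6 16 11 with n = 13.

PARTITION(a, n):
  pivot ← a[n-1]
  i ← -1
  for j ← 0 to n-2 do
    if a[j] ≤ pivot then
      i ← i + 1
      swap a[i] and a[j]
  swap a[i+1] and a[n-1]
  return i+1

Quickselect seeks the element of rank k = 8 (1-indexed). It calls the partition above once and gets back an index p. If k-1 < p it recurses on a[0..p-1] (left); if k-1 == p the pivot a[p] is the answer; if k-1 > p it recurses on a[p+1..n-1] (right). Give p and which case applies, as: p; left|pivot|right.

pivot = a[12] = 11; i = -1
j=0: a[0]=17 > 11 → no swap
j=1: a[1]=18 > 11 → no swap
j=2: a[2]=4 ≤ 11 → i=0, swap a[0],a[2] → 4 18 17 10 7 12 5 13 9 14 6 16 11
j=3: a[3]=10 ≤ 11 → i=1, swap a[1],a[3] → 4 10 17 18 7 12 5 13 9 14 6 16 11
j=4: a[4]=7 ≤ 11 → i=2, swap a[2],a[4] → 4 10 7 18 17 12 5 13 9 14 6 16 11
j=5: a[5]=12 > 11 → no swap
j=6: a[6]=5 ≤ 11 → i=3, swap a[3],a[6] → 4 10 7 5 17 12 18 13 9 14 6 16 11
j=7: a[7]=13 > 11 → no swap
j=8: a[8]=9 ≤ 11 → i=4, swap a[4],a[8] → 4 10 7 5 9 12 18 13 17 14 6 16 11
j=9: a[9]=14 > 11 → no swap
j=10: a[10]=6 ≤ 11 → i=5, swap a[5],a[10] → 4 10 7 5 9 6 18 13 17 14 12 16 11
j=11: a[11]=16 > 11 → no swap
final swap a[6],a[12] → 4 10 7 5 9 6 11 13 17 14 12 16 18; return 6
p = 6; k-1 = 7 > 6 ⇒ right

6; right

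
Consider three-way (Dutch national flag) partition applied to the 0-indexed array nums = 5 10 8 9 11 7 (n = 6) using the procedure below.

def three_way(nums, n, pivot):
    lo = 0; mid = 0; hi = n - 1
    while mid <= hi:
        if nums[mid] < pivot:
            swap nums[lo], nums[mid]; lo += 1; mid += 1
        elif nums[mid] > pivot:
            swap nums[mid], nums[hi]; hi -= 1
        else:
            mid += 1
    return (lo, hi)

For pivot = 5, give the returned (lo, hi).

pivot = 5; lo=0, mid=0, hi=5
nums[mid]=5=5: mid=1
nums[mid]=10>5: swap nums[1],nums[5]; hi=4 → 5 7 8 9 11 10
nums[mid]=7>5: swap nums[1],nums[4]; hi=3 → 5 11 8 9 7 10
nums[mid]=11>5: swap nums[1],nums[3]; hi=2 → 5 9 8 11 7 10
nums[mid]=9>5: swap nums[1],nums[2]; hi=1 → 5 8 9 11 7 10
nums[mid]=8>5: swap nums[1],nums[1]; hi=0 → 5 8 9 11 7 10
end: lo=0, hi=0; nums = 5 8 9 11 7 10

(0, 0)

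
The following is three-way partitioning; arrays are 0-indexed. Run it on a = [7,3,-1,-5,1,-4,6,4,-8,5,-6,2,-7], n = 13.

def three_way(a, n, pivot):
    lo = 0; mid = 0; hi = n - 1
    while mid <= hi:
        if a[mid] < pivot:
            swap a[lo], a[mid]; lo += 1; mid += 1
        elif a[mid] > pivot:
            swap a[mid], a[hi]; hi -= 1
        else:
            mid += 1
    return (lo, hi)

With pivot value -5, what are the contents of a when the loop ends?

lo=0 mid=0 hi=12
7>-5: swap(0,12), hi=11 ⇒ [-7,3,-1,-5,1,-4,6,4,-8,5,-6,2,7]
-7<-5: swap(0,0), lo=1 mid=1 ⇒ [-7,3,-1,-5,1,-4,6,4,-8,5,-6,2,7]
3>-5: swap(1,11), hi=10 ⇒ [-7,2,-1,-5,1,-4,6,4,-8,5,-6,3,7]
2>-5: swap(1,10), hi=9 ⇒ [-7,-6,-1,-5,1,-4,6,4,-8,5,2,3,7]
-6<-5: swap(1,1), lo=2 mid=2 ⇒ [-7,-6,-1,-5,1,-4,6,4,-8,5,2,3,7]
-1>-5: swap(2,9), hi=8 ⇒ [-7,-6,5,-5,1,-4,6,4,-8,-1,2,3,7]
5>-5: swap(2,8), hi=7 ⇒ [-7,-6,-8,-5,1,-4,6,4,5,-1,2,3,7]
-8<-5: swap(2,2), lo=3 mid=3 ⇒ [-7,-6,-8,-5,1,-4,6,4,5,-1,2,3,7]
-5=-5: mid=4
1>-5: swap(4,7), hi=6 ⇒ [-7,-6,-8,-5,4,-4,6,1,5,-1,2,3,7]
4>-5: swap(4,6), hi=5 ⇒ [-7,-6,-8,-5,6,-4,4,1,5,-1,2,3,7]
6>-5: swap(4,5), hi=4 ⇒ [-7,-6,-8,-5,-4,6,4,1,5,-1,2,3,7]
-4>-5: swap(4,4), hi=3 ⇒ [-7,-6,-8,-5,-4,6,4,1,5,-1,2,3,7]
done. lo=3 hi=3; a=[-7,-6,-8,-5,-4,6,4,1,5,-1,2,3,7]

[-7,-6,-8,-5,-4,6,4,1,5,-1,2,3,7]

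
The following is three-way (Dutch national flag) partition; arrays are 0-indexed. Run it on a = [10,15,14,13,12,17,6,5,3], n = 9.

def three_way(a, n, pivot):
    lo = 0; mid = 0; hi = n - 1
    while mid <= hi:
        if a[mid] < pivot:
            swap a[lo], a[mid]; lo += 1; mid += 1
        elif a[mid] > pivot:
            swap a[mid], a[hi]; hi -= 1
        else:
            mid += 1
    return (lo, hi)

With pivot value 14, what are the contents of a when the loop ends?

[10,3,13,12,5,6,14,17,15]

lo=0 mid=0 hi=8
10<14: swap(0,0), lo=1 mid=1 ⇒ [10,15,14,13,12,17,6,5,3]
15>14: swap(1,8), hi=7 ⇒ [10,3,14,13,12,17,6,5,15]
3<14: swap(1,1), lo=2 mid=2 ⇒ [10,3,14,13,12,17,6,5,15]
14=14: mid=3
13<14: swap(2,3), lo=3 mid=4 ⇒ [10,3,13,14,12,17,6,5,15]
12<14: swap(3,4), lo=4 mid=5 ⇒ [10,3,13,12,14,17,6,5,15]
17>14: swap(5,7), hi=6 ⇒ [10,3,13,12,14,5,6,17,15]
5<14: swap(4,5), lo=5 mid=6 ⇒ [10,3,13,12,5,14,6,17,15]
6<14: swap(5,6), lo=6 mid=7 ⇒ [10,3,13,12,5,6,14,17,15]
done. lo=6 hi=6; a=[10,3,13,12,5,6,14,17,15]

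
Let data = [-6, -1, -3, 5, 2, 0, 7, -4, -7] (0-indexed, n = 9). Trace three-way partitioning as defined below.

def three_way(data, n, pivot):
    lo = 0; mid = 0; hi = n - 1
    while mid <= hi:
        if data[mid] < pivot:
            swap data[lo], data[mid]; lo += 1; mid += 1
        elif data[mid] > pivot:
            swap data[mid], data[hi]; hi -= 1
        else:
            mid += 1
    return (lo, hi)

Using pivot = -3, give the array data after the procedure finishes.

[-6, -7, -4, -3, 0, 7, 2, 5, -1]

lo=0 mid=0 hi=8
-6<-3: swap(0,0), lo=1 mid=1 ⇒ [-6, -1, -3, 5, 2, 0, 7, -4, -7]
-1>-3: swap(1,8), hi=7 ⇒ [-6, -7, -3, 5, 2, 0, 7, -4, -1]
-7<-3: swap(1,1), lo=2 mid=2 ⇒ [-6, -7, -3, 5, 2, 0, 7, -4, -1]
-3=-3: mid=3
5>-3: swap(3,7), hi=6 ⇒ [-6, -7, -3, -4, 2, 0, 7, 5, -1]
-4<-3: swap(2,3), lo=3 mid=4 ⇒ [-6, -7, -4, -3, 2, 0, 7, 5, -1]
2>-3: swap(4,6), hi=5 ⇒ [-6, -7, -4, -3, 7, 0, 2, 5, -1]
7>-3: swap(4,5), hi=4 ⇒ [-6, -7, -4, -3, 0, 7, 2, 5, -1]
0>-3: swap(4,4), hi=3 ⇒ [-6, -7, -4, -3, 0, 7, 2, 5, -1]
done. lo=3 hi=3; data=[-6, -7, -4, -3, 0, 7, 2, 5, -1]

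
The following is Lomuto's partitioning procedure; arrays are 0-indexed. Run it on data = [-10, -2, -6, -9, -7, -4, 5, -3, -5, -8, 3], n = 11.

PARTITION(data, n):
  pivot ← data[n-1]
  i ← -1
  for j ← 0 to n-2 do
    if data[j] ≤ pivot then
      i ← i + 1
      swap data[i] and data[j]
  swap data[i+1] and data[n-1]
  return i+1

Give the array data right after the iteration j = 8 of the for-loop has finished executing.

pivot = data[10] = 3; i = -1
j=0: data[0]=-10 ≤ 3 → i=0, swap data[0],data[0] (no change) → [-10, -2, -6, -9, -7, -4, 5, -3, -5, -8, 3]
j=1: data[1]=-2 ≤ 3 → i=1, swap data[1],data[1] (no change) → [-10, -2, -6, -9, -7, -4, 5, -3, -5, -8, 3]
j=2: data[2]=-6 ≤ 3 → i=2, swap data[2],data[2] (no change) → [-10, -2, -6, -9, -7, -4, 5, -3, -5, -8, 3]
j=3: data[3]=-9 ≤ 3 → i=3, swap data[3],data[3] (no change) → [-10, -2, -6, -9, -7, -4, 5, -3, -5, -8, 3]
j=4: data[4]=-7 ≤ 3 → i=4, swap data[4],data[4] (no change) → [-10, -2, -6, -9, -7, -4, 5, -3, -5, -8, 3]
j=5: data[5]=-4 ≤ 3 → i=5, swap data[5],data[5] (no change) → [-10, -2, -6, -9, -7, -4, 5, -3, -5, -8, 3]
j=6: data[6]=5 > 3 → no swap
j=7: data[7]=-3 ≤ 3 → i=6, swap data[6],data[7] → [-10, -2, -6, -9, -7, -4, -3, 5, -5, -8, 3]
j=8: data[8]=-5 ≤ 3 → i=7, swap data[7],data[8] → [-10, -2, -6, -9, -7, -4, -3, -5, 5, -8, 3]
(after j=8) data = [-10, -2, -6, -9, -7, -4, -3, -5, 5, -8, 3]

[-10, -2, -6, -9, -7, -4, -3, -5, 5, -8, 3]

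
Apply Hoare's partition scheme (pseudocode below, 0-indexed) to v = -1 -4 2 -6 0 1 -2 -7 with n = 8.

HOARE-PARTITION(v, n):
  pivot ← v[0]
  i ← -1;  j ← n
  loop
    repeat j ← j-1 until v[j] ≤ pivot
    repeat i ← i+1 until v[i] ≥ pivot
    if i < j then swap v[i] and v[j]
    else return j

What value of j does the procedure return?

3

pivot=-1
j stops at 7 (-7), i stops at 0 (-1); swap ⇒ -7 -4 2 -6 0 1 -2 -1
j stops at 6 (-2), i stops at 2 (2); swap ⇒ -7 -4 -2 -6 0 1 2 -1
j stops at 3, i stops at 4; i≥j ⇒ return 3. v=-7 -4 -2 -6 0 1 2 -1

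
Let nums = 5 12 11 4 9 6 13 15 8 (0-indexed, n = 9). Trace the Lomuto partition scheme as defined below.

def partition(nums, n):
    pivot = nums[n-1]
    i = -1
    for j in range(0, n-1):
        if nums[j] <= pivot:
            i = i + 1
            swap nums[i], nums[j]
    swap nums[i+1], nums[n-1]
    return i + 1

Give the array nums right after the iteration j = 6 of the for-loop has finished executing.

pivot=8, i=-1
j=0: 5≤8, i=0, swap(0,0) ⇒ 5 12 11 4 9 6 13 15 8
j=1: 12>8, skip
j=2: 11>8, skip
j=3: 4≤8, i=1, swap(1,3) ⇒ 5 4 11 12 9 6 13 15 8
j=4: 9>8, skip
j=5: 6≤8, i=2, swap(2,5) ⇒ 5 4 6 12 9 11 13 15 8
j=6: 13>8, skip
(after j=6) nums = 5 4 6 12 9 11 13 15 8

5 4 6 12 9 11 13 15 8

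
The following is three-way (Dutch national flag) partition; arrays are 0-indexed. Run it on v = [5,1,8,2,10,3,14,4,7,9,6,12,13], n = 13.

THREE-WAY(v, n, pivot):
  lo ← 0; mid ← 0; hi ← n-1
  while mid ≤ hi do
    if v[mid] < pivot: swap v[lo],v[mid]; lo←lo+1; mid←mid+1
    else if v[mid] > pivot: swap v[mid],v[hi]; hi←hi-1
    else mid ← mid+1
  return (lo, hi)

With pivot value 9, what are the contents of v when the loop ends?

[5,1,8,2,6,3,4,7,9,14,12,13,10]

lo=0 mid=0 hi=12
5<9: swap(0,0), lo=1 mid=1 ⇒ [5,1,8,2,10,3,14,4,7,9,6,12,13]
1<9: swap(1,1), lo=2 mid=2 ⇒ [5,1,8,2,10,3,14,4,7,9,6,12,13]
8<9: swap(2,2), lo=3 mid=3 ⇒ [5,1,8,2,10,3,14,4,7,9,6,12,13]
2<9: swap(3,3), lo=4 mid=4 ⇒ [5,1,8,2,10,3,14,4,7,9,6,12,13]
10>9: swap(4,12), hi=11 ⇒ [5,1,8,2,13,3,14,4,7,9,6,12,10]
13>9: swap(4,11), hi=10 ⇒ [5,1,8,2,12,3,14,4,7,9,6,13,10]
12>9: swap(4,10), hi=9 ⇒ [5,1,8,2,6,3,14,4,7,9,12,13,10]
6<9: swap(4,4), lo=5 mid=5 ⇒ [5,1,8,2,6,3,14,4,7,9,12,13,10]
3<9: swap(5,5), lo=6 mid=6 ⇒ [5,1,8,2,6,3,14,4,7,9,12,13,10]
14>9: swap(6,9), hi=8 ⇒ [5,1,8,2,6,3,9,4,7,14,12,13,10]
9=9: mid=7
4<9: swap(6,7), lo=7 mid=8 ⇒ [5,1,8,2,6,3,4,9,7,14,12,13,10]
7<9: swap(7,8), lo=8 mid=9 ⇒ [5,1,8,2,6,3,4,7,9,14,12,13,10]
done. lo=8 hi=8; v=[5,1,8,2,6,3,4,7,9,14,12,13,10]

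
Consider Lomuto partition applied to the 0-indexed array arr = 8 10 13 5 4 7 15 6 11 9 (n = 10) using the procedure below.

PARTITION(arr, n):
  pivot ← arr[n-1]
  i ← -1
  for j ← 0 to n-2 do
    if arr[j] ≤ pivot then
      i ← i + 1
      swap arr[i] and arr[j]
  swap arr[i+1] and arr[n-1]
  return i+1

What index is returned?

pivot=9, i=-1
j=0: 8≤9, i=0, swap(0,0) ⇒ 8 10 13 5 4 7 15 6 11 9
j=1: 10>9, skip
j=2: 13>9, skip
j=3: 5≤9, i=1, swap(1,3) ⇒ 8 5 13 10 4 7 15 6 11 9
j=4: 4≤9, i=2, swap(2,4) ⇒ 8 5 4 10 13 7 15 6 11 9
j=5: 7≤9, i=3, swap(3,5) ⇒ 8 5 4 7 13 10 15 6 11 9
j=6: 15>9, skip
j=7: 6≤9, i=4, swap(4,7) ⇒ 8 5 4 7 6 10 15 13 11 9
j=8: 11>9, skip
swap(5,9) ⇒ 8 5 4 7 6 9 15 13 11 10; return 5

5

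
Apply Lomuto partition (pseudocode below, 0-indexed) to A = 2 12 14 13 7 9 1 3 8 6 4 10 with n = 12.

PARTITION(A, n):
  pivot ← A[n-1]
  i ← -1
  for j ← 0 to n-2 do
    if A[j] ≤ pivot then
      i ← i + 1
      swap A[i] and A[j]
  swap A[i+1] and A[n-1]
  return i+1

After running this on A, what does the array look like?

pivot = A[11] = 10; i = -1
j=0: A[0]=2 ≤ 10 → i=0, swap A[0],A[0] (no change) → 2 12 14 13 7 9 1 3 8 6 4 10
j=1: A[1]=12 > 10 → no swap
j=2: A[2]=14 > 10 → no swap
j=3: A[3]=13 > 10 → no swap
j=4: A[4]=7 ≤ 10 → i=1, swap A[1],A[4] → 2 7 14 13 12 9 1 3 8 6 4 10
j=5: A[5]=9 ≤ 10 → i=2, swap A[2],A[5] → 2 7 9 13 12 14 1 3 8 6 4 10
j=6: A[6]=1 ≤ 10 → i=3, swap A[3],A[6] → 2 7 9 1 12 14 13 3 8 6 4 10
j=7: A[7]=3 ≤ 10 → i=4, swap A[4],A[7] → 2 7 9 1 3 14 13 12 8 6 4 10
j=8: A[8]=8 ≤ 10 → i=5, swap A[5],A[8] → 2 7 9 1 3 8 13 12 14 6 4 10
j=9: A[9]=6 ≤ 10 → i=6, swap A[6],A[9] → 2 7 9 1 3 8 6 12 14 13 4 10
j=10: A[10]=4 ≤ 10 → i=7, swap A[7],A[10] → 2 7 9 1 3 8 6 4 14 13 12 10
final swap A[8],A[11] → 2 7 9 1 3 8 6 4 10 13 12 14; return 8

2 7 9 1 3 8 6 4 10 13 12 14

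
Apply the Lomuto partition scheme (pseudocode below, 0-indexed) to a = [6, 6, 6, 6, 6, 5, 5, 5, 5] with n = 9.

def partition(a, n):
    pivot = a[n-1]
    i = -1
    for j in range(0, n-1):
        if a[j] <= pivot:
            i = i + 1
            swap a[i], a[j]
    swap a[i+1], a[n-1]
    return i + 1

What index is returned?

3

pivot = a[8] = 5; i = -1
j=0: a[0]=6 > 5 → no swap
j=1: a[1]=6 > 5 → no swap
j=2: a[2]=6 > 5 → no swap
j=3: a[3]=6 > 5 → no swap
j=4: a[4]=6 > 5 → no swap
j=5: a[5]=5 ≤ 5 → i=0, swap a[0],a[5] → [5, 6, 6, 6, 6, 6, 5, 5, 5]
j=6: a[6]=5 ≤ 5 → i=1, swap a[1],a[6] → [5, 5, 6, 6, 6, 6, 6, 5, 5]
j=7: a[7]=5 ≤ 5 → i=2, swap a[2],a[7] → [5, 5, 5, 6, 6, 6, 6, 6, 5]
final swap a[3],a[8] → [5, 5, 5, 5, 6, 6, 6, 6, 6]; return 3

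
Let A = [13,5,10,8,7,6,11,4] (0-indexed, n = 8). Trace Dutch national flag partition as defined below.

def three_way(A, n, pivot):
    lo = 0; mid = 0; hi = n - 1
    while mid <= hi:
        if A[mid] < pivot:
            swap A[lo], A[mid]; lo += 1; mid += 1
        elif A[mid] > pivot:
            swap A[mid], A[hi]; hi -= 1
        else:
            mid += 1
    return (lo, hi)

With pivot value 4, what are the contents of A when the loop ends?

[4,10,8,7,6,11,5,13]

pivot = 4; lo=0, mid=0, hi=7
A[mid]=13>4: swap A[0],A[7]; hi=6 → [4,5,10,8,7,6,11,13]
A[mid]=4=4: mid=1
A[mid]=5>4: swap A[1],A[6]; hi=5 → [4,11,10,8,7,6,5,13]
A[mid]=11>4: swap A[1],A[5]; hi=4 → [4,6,10,8,7,11,5,13]
A[mid]=6>4: swap A[1],A[4]; hi=3 → [4,7,10,8,6,11,5,13]
A[mid]=7>4: swap A[1],A[3]; hi=2 → [4,8,10,7,6,11,5,13]
A[mid]=8>4: swap A[1],A[2]; hi=1 → [4,10,8,7,6,11,5,13]
A[mid]=10>4: swap A[1],A[1]; hi=0 → [4,10,8,7,6,11,5,13]
end: lo=0, hi=0; A = [4,10,8,7,6,11,5,13]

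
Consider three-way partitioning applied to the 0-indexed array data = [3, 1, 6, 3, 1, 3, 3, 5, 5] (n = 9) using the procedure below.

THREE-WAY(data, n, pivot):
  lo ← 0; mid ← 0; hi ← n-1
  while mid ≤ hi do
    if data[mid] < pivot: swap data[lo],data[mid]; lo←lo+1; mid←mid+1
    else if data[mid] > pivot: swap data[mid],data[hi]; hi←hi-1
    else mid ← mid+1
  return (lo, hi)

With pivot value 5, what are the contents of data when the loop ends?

[3, 1, 3, 1, 3, 3, 5, 5, 6]

lo=0 mid=0 hi=8
3<5: swap(0,0), lo=1 mid=1 ⇒ [3, 1, 6, 3, 1, 3, 3, 5, 5]
1<5: swap(1,1), lo=2 mid=2 ⇒ [3, 1, 6, 3, 1, 3, 3, 5, 5]
6>5: swap(2,8), hi=7 ⇒ [3, 1, 5, 3, 1, 3, 3, 5, 6]
5=5: mid=3
3<5: swap(2,3), lo=3 mid=4 ⇒ [3, 1, 3, 5, 1, 3, 3, 5, 6]
1<5: swap(3,4), lo=4 mid=5 ⇒ [3, 1, 3, 1, 5, 3, 3, 5, 6]
3<5: swap(4,5), lo=5 mid=6 ⇒ [3, 1, 3, 1, 3, 5, 3, 5, 6]
3<5: swap(5,6), lo=6 mid=7 ⇒ [3, 1, 3, 1, 3, 3, 5, 5, 6]
5=5: mid=8
done. lo=6 hi=7; data=[3, 1, 3, 1, 3, 3, 5, 5, 6]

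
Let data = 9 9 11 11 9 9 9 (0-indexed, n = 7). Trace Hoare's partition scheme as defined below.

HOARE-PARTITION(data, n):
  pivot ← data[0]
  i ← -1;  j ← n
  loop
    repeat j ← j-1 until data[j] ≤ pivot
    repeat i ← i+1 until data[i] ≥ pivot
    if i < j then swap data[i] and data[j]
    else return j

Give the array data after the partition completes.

pivot = data[0] = 9; i = -1, j = 7
j→6 (data[6]=9≤9), i→0 (data[0]=9≥9); i<j, swap → 9 9 11 11 9 9 9
j→5 (data[5]=9≤9), i→1 (data[1]=9≥9); i<j, swap → 9 9 11 11 9 9 9
j→4 (data[4]=9≤9), i→2 (data[2]=11≥9); i<j, swap → 9 9 9 11 11 9 9
j→2, i→3; i≥j, return j=2. data = 9 9 9 11 11 9 9

9 9 9 11 11 9 9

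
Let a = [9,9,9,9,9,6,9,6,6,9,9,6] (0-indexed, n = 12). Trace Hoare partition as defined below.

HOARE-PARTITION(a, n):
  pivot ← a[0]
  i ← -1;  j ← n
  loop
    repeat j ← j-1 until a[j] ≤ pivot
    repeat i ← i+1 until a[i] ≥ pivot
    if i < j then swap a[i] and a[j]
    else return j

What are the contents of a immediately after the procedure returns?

pivot = a[0] = 9; i = -1, j = 12
j→11 (a[11]=6≤9), i→0 (a[0]=9≥9); i<j, swap → [6,9,9,9,9,6,9,6,6,9,9,9]
j→10 (a[10]=9≤9), i→1 (a[1]=9≥9); i<j, swap → [6,9,9,9,9,6,9,6,6,9,9,9]
j→9 (a[9]=9≤9), i→2 (a[2]=9≥9); i<j, swap → [6,9,9,9,9,6,9,6,6,9,9,9]
j→8 (a[8]=6≤9), i→3 (a[3]=9≥9); i<j, swap → [6,9,9,6,9,6,9,6,9,9,9,9]
j→7 (a[7]=6≤9), i→4 (a[4]=9≥9); i<j, swap → [6,9,9,6,6,6,9,9,9,9,9,9]
j→6, i→6; i≥j, return j=6. a = [6,9,9,6,6,6,9,9,9,9,9,9]

[6,9,9,6,6,6,9,9,9,9,9,9]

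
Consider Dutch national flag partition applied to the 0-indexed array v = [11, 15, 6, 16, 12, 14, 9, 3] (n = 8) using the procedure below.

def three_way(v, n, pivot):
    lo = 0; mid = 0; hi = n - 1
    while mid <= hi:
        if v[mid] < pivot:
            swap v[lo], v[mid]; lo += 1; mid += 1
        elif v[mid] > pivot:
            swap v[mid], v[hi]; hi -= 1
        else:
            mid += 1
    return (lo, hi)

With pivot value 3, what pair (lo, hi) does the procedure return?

(0, 0)

pivot = 3; lo=0, mid=0, hi=7
v[mid]=11>3: swap v[0],v[7]; hi=6 → [3, 15, 6, 16, 12, 14, 9, 11]
v[mid]=3=3: mid=1
v[mid]=15>3: swap v[1],v[6]; hi=5 → [3, 9, 6, 16, 12, 14, 15, 11]
v[mid]=9>3: swap v[1],v[5]; hi=4 → [3, 14, 6, 16, 12, 9, 15, 11]
v[mid]=14>3: swap v[1],v[4]; hi=3 → [3, 12, 6, 16, 14, 9, 15, 11]
v[mid]=12>3: swap v[1],v[3]; hi=2 → [3, 16, 6, 12, 14, 9, 15, 11]
v[mid]=16>3: swap v[1],v[2]; hi=1 → [3, 6, 16, 12, 14, 9, 15, 11]
v[mid]=6>3: swap v[1],v[1]; hi=0 → [3, 6, 16, 12, 14, 9, 15, 11]
end: lo=0, hi=0; v = [3, 6, 16, 12, 14, 9, 15, 11]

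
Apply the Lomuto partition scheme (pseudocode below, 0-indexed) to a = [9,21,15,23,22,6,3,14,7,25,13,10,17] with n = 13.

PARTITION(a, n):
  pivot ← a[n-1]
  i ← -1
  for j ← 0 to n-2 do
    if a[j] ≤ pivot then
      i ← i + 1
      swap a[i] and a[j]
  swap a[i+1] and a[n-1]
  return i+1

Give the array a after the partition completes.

[9,15,6,3,14,7,13,10,17,25,23,22,21]

pivot = a[12] = 17; i = -1
j=0: a[0]=9 ≤ 17 → i=0, swap a[0],a[0] (no change) → [9,21,15,23,22,6,3,14,7,25,13,10,17]
j=1: a[1]=21 > 17 → no swap
j=2: a[2]=15 ≤ 17 → i=1, swap a[1],a[2] → [9,15,21,23,22,6,3,14,7,25,13,10,17]
j=3: a[3]=23 > 17 → no swap
j=4: a[4]=22 > 17 → no swap
j=5: a[5]=6 ≤ 17 → i=2, swap a[2],a[5] → [9,15,6,23,22,21,3,14,7,25,13,10,17]
j=6: a[6]=3 ≤ 17 → i=3, swap a[3],a[6] → [9,15,6,3,22,21,23,14,7,25,13,10,17]
j=7: a[7]=14 ≤ 17 → i=4, swap a[4],a[7] → [9,15,6,3,14,21,23,22,7,25,13,10,17]
j=8: a[8]=7 ≤ 17 → i=5, swap a[5],a[8] → [9,15,6,3,14,7,23,22,21,25,13,10,17]
j=9: a[9]=25 > 17 → no swap
j=10: a[10]=13 ≤ 17 → i=6, swap a[6],a[10] → [9,15,6,3,14,7,13,22,21,25,23,10,17]
j=11: a[11]=10 ≤ 17 → i=7, swap a[7],a[11] → [9,15,6,3,14,7,13,10,21,25,23,22,17]
final swap a[8],a[12] → [9,15,6,3,14,7,13,10,17,25,23,22,21]; return 8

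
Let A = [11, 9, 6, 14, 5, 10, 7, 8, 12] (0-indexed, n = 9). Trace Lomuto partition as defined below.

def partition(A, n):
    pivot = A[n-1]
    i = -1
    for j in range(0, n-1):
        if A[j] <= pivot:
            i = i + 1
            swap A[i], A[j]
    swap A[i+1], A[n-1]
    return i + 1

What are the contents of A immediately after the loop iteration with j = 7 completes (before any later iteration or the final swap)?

pivot=12, i=-1
j=0: 11≤12, i=0, swap(0,0) ⇒ [11, 9, 6, 14, 5, 10, 7, 8, 12]
j=1: 9≤12, i=1, swap(1,1) ⇒ [11, 9, 6, 14, 5, 10, 7, 8, 12]
j=2: 6≤12, i=2, swap(2,2) ⇒ [11, 9, 6, 14, 5, 10, 7, 8, 12]
j=3: 14>12, skip
j=4: 5≤12, i=3, swap(3,4) ⇒ [11, 9, 6, 5, 14, 10, 7, 8, 12]
j=5: 10≤12, i=4, swap(4,5) ⇒ [11, 9, 6, 5, 10, 14, 7, 8, 12]
j=6: 7≤12, i=5, swap(5,6) ⇒ [11, 9, 6, 5, 10, 7, 14, 8, 12]
j=7: 8≤12, i=6, swap(6,7) ⇒ [11, 9, 6, 5, 10, 7, 8, 14, 12]
(after j=7) A = [11, 9, 6, 5, 10, 7, 8, 14, 12]

[11, 9, 6, 5, 10, 7, 8, 14, 12]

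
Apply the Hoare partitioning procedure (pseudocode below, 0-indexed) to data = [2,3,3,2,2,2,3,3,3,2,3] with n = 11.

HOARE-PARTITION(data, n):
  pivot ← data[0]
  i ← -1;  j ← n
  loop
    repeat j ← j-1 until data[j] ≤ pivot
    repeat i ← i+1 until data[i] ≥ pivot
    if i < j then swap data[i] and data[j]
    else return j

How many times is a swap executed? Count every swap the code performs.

pivot = data[0] = 2; i = -1, j = 11
j→9 (data[9]=2≤2), i→0 (data[0]=2≥2); i<j, swap → [2,3,3,2,2,2,3,3,3,2,3]
j→5 (data[5]=2≤2), i→1 (data[1]=3≥2); i<j, swap → [2,2,3,2,2,3,3,3,3,2,3]
j→4 (data[4]=2≤2), i→2 (data[2]=3≥2); i<j, swap → [2,2,2,2,3,3,3,3,3,2,3]
j→3, i→3; i≥j, return j=3. data = [2,2,2,2,3,3,3,3,3,2,3]

3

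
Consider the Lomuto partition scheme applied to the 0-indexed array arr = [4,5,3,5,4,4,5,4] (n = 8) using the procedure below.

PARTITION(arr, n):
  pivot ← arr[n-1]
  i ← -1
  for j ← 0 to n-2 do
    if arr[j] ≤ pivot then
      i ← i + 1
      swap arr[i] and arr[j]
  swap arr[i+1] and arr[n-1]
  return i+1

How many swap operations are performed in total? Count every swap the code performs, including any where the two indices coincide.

5

pivot = arr[7] = 4; i = -1
j=0: arr[0]=4 ≤ 4 → i=0, swap arr[0],arr[0] (no change) → [4,5,3,5,4,4,5,4]
j=1: arr[1]=5 > 4 → no swap
j=2: arr[2]=3 ≤ 4 → i=1, swap arr[1],arr[2] → [4,3,5,5,4,4,5,4]
j=3: arr[3]=5 > 4 → no swap
j=4: arr[4]=4 ≤ 4 → i=2, swap arr[2],arr[4] → [4,3,4,5,5,4,5,4]
j=5: arr[5]=4 ≤ 4 → i=3, swap arr[3],arr[5] → [4,3,4,4,5,5,5,4]
j=6: arr[6]=5 > 4 → no swap
final swap arr[4],arr[7] → [4,3,4,4,4,5,5,5]; return 4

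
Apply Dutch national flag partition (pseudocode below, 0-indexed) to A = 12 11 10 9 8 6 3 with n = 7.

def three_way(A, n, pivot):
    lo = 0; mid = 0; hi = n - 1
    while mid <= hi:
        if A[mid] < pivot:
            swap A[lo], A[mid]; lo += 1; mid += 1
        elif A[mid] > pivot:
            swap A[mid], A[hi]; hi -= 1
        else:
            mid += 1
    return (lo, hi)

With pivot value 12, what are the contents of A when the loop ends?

pivot = 12; lo=0, mid=0, hi=6
A[mid]=12=12: mid=1
A[mid]=11<12: swap A[0],A[1]; lo=1,mid=2 → 11 12 10 9 8 6 3
A[mid]=10<12: swap A[1],A[2]; lo=2,mid=3 → 11 10 12 9 8 6 3
A[mid]=9<12: swap A[2],A[3]; lo=3,mid=4 → 11 10 9 12 8 6 3
A[mid]=8<12: swap A[3],A[4]; lo=4,mid=5 → 11 10 9 8 12 6 3
A[mid]=6<12: swap A[4],A[5]; lo=5,mid=6 → 11 10 9 8 6 12 3
A[mid]=3<12: swap A[5],A[6]; lo=6,mid=7 → 11 10 9 8 6 3 12
end: lo=6, hi=6; A = 11 10 9 8 6 3 12

11 10 9 8 6 3 12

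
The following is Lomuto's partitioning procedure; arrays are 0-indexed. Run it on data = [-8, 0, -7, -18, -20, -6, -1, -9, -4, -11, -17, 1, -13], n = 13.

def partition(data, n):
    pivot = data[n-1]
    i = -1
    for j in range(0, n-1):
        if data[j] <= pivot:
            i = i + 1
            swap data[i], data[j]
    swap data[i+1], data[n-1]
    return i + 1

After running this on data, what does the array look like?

[-18, -20, -17, -13, 0, -6, -1, -9, -4, -11, -7, 1, -8]

pivot=-13, i=-1
j=0: -8>-13, skip
j=1: 0>-13, skip
j=2: -7>-13, skip
j=3: -18≤-13, i=0, swap(0,3) ⇒ [-18, 0, -7, -8, -20, -6, -1, -9, -4, -11, -17, 1, -13]
j=4: -20≤-13, i=1, swap(1,4) ⇒ [-18, -20, -7, -8, 0, -6, -1, -9, -4, -11, -17, 1, -13]
j=5: -6>-13, skip
j=6: -1>-13, skip
j=7: -9>-13, skip
j=8: -4>-13, skip
j=9: -11>-13, skip
j=10: -17≤-13, i=2, swap(2,10) ⇒ [-18, -20, -17, -8, 0, -6, -1, -9, -4, -11, -7, 1, -13]
j=11: 1>-13, skip
swap(3,12) ⇒ [-18, -20, -17, -13, 0, -6, -1, -9, -4, -11, -7, 1, -8]; return 3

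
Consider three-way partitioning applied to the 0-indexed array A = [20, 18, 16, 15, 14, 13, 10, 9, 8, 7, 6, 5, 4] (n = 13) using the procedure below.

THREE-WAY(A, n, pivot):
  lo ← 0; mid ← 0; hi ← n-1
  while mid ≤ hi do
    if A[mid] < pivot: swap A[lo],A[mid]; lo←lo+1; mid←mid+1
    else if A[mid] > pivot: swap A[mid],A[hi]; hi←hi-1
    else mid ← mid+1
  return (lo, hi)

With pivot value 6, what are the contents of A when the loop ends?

pivot = 6; lo=0, mid=0, hi=12
A[mid]=20>6: swap A[0],A[12]; hi=11 → [4, 18, 16, 15, 14, 13, 10, 9, 8, 7, 6, 5, 20]
A[mid]=4<6: swap A[0],A[0]; lo=1,mid=1 → [4, 18, 16, 15, 14, 13, 10, 9, 8, 7, 6, 5, 20]
A[mid]=18>6: swap A[1],A[11]; hi=10 → [4, 5, 16, 15, 14, 13, 10, 9, 8, 7, 6, 18, 20]
A[mid]=5<6: swap A[1],A[1]; lo=2,mid=2 → [4, 5, 16, 15, 14, 13, 10, 9, 8, 7, 6, 18, 20]
A[mid]=16>6: swap A[2],A[10]; hi=9 → [4, 5, 6, 15, 14, 13, 10, 9, 8, 7, 16, 18, 20]
A[mid]=6=6: mid=3
A[mid]=15>6: swap A[3],A[9]; hi=8 → [4, 5, 6, 7, 14, 13, 10, 9, 8, 15, 16, 18, 20]
A[mid]=7>6: swap A[3],A[8]; hi=7 → [4, 5, 6, 8, 14, 13, 10, 9, 7, 15, 16, 18, 20]
A[mid]=8>6: swap A[3],A[7]; hi=6 → [4, 5, 6, 9, 14, 13, 10, 8, 7, 15, 16, 18, 20]
A[mid]=9>6: swap A[3],A[6]; hi=5 → [4, 5, 6, 10, 14, 13, 9, 8, 7, 15, 16, 18, 20]
A[mid]=10>6: swap A[3],A[5]; hi=4 → [4, 5, 6, 13, 14, 10, 9, 8, 7, 15, 16, 18, 20]
A[mid]=13>6: swap A[3],A[4]; hi=3 → [4, 5, 6, 14, 13, 10, 9, 8, 7, 15, 16, 18, 20]
A[mid]=14>6: swap A[3],A[3]; hi=2 → [4, 5, 6, 14, 13, 10, 9, 8, 7, 15, 16, 18, 20]
end: lo=2, hi=2; A = [4, 5, 6, 14, 13, 10, 9, 8, 7, 15, 16, 18, 20]

[4, 5, 6, 14, 13, 10, 9, 8, 7, 15, 16, 18, 20]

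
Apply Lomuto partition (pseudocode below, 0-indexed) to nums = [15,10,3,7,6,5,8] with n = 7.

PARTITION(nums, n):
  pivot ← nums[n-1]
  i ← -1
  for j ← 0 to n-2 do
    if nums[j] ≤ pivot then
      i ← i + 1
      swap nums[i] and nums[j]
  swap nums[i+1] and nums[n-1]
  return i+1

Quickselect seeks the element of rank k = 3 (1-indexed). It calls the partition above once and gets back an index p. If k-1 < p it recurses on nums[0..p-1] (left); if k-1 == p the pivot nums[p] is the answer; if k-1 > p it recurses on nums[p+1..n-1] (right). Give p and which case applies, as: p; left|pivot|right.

4; left

pivot=8, i=-1
j=0: 15>8, skip
j=1: 10>8, skip
j=2: 3≤8, i=0, swap(0,2) ⇒ [3,10,15,7,6,5,8]
j=3: 7≤8, i=1, swap(1,3) ⇒ [3,7,15,10,6,5,8]
j=4: 6≤8, i=2, swap(2,4) ⇒ [3,7,6,10,15,5,8]
j=5: 5≤8, i=3, swap(3,5) ⇒ [3,7,6,5,15,10,8]
swap(4,6) ⇒ [3,7,6,5,8,10,15]; return 4
p = 4; k-1 = 2 < 4 ⇒ left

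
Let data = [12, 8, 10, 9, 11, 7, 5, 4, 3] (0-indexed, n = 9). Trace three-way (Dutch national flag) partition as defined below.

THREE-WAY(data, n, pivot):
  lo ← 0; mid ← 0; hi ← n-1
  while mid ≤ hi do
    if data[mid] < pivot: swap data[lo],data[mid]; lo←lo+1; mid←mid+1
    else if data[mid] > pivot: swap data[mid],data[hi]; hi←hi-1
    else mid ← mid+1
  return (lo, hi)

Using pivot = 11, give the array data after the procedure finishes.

[3, 8, 10, 9, 7, 5, 4, 11, 12]

pivot = 11; lo=0, mid=0, hi=8
data[mid]=12>11: swap data[0],data[8]; hi=7 → [3, 8, 10, 9, 11, 7, 5, 4, 12]
data[mid]=3<11: swap data[0],data[0]; lo=1,mid=1 → [3, 8, 10, 9, 11, 7, 5, 4, 12]
data[mid]=8<11: swap data[1],data[1]; lo=2,mid=2 → [3, 8, 10, 9, 11, 7, 5, 4, 12]
data[mid]=10<11: swap data[2],data[2]; lo=3,mid=3 → [3, 8, 10, 9, 11, 7, 5, 4, 12]
data[mid]=9<11: swap data[3],data[3]; lo=4,mid=4 → [3, 8, 10, 9, 11, 7, 5, 4, 12]
data[mid]=11=11: mid=5
data[mid]=7<11: swap data[4],data[5]; lo=5,mid=6 → [3, 8, 10, 9, 7, 11, 5, 4, 12]
data[mid]=5<11: swap data[5],data[6]; lo=6,mid=7 → [3, 8, 10, 9, 7, 5, 11, 4, 12]
data[mid]=4<11: swap data[6],data[7]; lo=7,mid=8 → [3, 8, 10, 9, 7, 5, 4, 11, 12]
end: lo=7, hi=7; data = [3, 8, 10, 9, 7, 5, 4, 11, 12]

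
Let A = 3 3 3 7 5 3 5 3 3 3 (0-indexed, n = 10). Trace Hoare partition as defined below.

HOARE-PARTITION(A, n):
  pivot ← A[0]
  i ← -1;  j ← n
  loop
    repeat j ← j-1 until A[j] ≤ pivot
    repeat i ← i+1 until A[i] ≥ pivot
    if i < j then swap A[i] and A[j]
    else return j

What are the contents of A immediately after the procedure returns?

3 3 3 3 5 7 5 3 3 3

pivot=3
j stops at 9 (3), i stops at 0 (3); swap ⇒ 3 3 3 7 5 3 5 3 3 3
j stops at 8 (3), i stops at 1 (3); swap ⇒ 3 3 3 7 5 3 5 3 3 3
j stops at 7 (3), i stops at 2 (3); swap ⇒ 3 3 3 7 5 3 5 3 3 3
j stops at 5 (3), i stops at 3 (7); swap ⇒ 3 3 3 3 5 7 5 3 3 3
j stops at 3, i stops at 4; i≥j ⇒ return 3. A=3 3 3 3 5 7 5 3 3 3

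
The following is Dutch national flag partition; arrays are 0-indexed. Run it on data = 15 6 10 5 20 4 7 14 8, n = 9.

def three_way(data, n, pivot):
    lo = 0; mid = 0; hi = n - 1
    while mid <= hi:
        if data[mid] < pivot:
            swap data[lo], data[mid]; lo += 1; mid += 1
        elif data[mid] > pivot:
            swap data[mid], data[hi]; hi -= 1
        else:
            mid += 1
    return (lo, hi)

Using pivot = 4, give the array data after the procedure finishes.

4 10 5 20 6 7 14 8 15

pivot = 4; lo=0, mid=0, hi=8
data[mid]=15>4: swap data[0],data[8]; hi=7 → 8 6 10 5 20 4 7 14 15
data[mid]=8>4: swap data[0],data[7]; hi=6 → 14 6 10 5 20 4 7 8 15
data[mid]=14>4: swap data[0],data[6]; hi=5 → 7 6 10 5 20 4 14 8 15
data[mid]=7>4: swap data[0],data[5]; hi=4 → 4 6 10 5 20 7 14 8 15
data[mid]=4=4: mid=1
data[mid]=6>4: swap data[1],data[4]; hi=3 → 4 20 10 5 6 7 14 8 15
data[mid]=20>4: swap data[1],data[3]; hi=2 → 4 5 10 20 6 7 14 8 15
data[mid]=5>4: swap data[1],data[2]; hi=1 → 4 10 5 20 6 7 14 8 15
data[mid]=10>4: swap data[1],data[1]; hi=0 → 4 10 5 20 6 7 14 8 15
end: lo=0, hi=0; data = 4 10 5 20 6 7 14 8 15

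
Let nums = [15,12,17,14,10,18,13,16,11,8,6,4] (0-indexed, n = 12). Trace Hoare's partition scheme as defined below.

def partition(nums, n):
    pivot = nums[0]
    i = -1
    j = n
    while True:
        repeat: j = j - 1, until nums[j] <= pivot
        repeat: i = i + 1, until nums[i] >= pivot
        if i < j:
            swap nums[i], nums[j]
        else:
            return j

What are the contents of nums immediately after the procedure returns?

pivot=15
j stops at 11 (4), i stops at 0 (15); swap ⇒ [4,12,17,14,10,18,13,16,11,8,6,15]
j stops at 10 (6), i stops at 2 (17); swap ⇒ [4,12,6,14,10,18,13,16,11,8,17,15]
j stops at 9 (8), i stops at 5 (18); swap ⇒ [4,12,6,14,10,8,13,16,11,18,17,15]
j stops at 8 (11), i stops at 7 (16); swap ⇒ [4,12,6,14,10,8,13,11,16,18,17,15]
j stops at 7, i stops at 8; i≥j ⇒ return 7. nums=[4,12,6,14,10,8,13,11,16,18,17,15]

[4,12,6,14,10,8,13,11,16,18,17,15]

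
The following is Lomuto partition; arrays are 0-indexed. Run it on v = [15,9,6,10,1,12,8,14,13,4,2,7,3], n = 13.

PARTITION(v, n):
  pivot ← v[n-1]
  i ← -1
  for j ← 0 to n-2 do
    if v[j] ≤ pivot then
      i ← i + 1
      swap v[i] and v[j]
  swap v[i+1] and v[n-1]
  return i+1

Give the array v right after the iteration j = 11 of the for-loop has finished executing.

[1,2,6,10,15,12,8,14,13,4,9,7,3]

pivot = v[12] = 3; i = -1
j=0: v[0]=15 > 3 → no swap
j=1: v[1]=9 > 3 → no swap
j=2: v[2]=6 > 3 → no swap
j=3: v[3]=10 > 3 → no swap
j=4: v[4]=1 ≤ 3 → i=0, swap v[0],v[4] → [1,9,6,10,15,12,8,14,13,4,2,7,3]
j=5: v[5]=12 > 3 → no swap
j=6: v[6]=8 > 3 → no swap
j=7: v[7]=14 > 3 → no swap
j=8: v[8]=13 > 3 → no swap
j=9: v[9]=4 > 3 → no swap
j=10: v[10]=2 ≤ 3 → i=1, swap v[1],v[10] → [1,2,6,10,15,12,8,14,13,4,9,7,3]
j=11: v[11]=7 > 3 → no swap
(after j=11) v = [1,2,6,10,15,12,8,14,13,4,9,7,3]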